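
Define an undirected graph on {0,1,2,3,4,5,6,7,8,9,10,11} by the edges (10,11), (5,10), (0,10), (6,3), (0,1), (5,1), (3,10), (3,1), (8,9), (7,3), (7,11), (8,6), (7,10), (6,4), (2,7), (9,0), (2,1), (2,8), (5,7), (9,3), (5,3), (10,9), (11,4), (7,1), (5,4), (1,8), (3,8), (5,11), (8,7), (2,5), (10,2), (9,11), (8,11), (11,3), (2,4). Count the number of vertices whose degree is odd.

8

Degrees: 0:3, 1:6, 2:6, 3:8, 4:4, 5:7, 6:3, 7:7, 8:7, 9:5, 10:7, 11:7
Odd-degree vertices: 0, 5, 6, 7, 8, 9, 10, 11.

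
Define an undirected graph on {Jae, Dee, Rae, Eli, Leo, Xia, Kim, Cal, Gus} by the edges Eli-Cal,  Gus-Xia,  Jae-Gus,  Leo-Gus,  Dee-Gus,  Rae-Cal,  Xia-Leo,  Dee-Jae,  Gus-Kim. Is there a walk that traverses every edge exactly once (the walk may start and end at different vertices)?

No

Degrees: Jae:2, Dee:2, Rae:1, Eli:1, Leo:2, Xia:2, Kim:1, Cal:2, Gus:5
Odd-degree vertices: Rae, Eli, Kim, Gus (4 total).
With 4 odd-degree vertices (more than two), no single trail can use every edge.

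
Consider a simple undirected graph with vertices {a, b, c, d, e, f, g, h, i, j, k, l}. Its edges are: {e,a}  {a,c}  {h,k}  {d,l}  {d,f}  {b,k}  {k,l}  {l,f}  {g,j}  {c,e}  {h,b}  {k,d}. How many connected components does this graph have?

Component: {i}
Component: {g, j}
Component: {a, c, e}
Component: {b, d, f, h, k, l}

4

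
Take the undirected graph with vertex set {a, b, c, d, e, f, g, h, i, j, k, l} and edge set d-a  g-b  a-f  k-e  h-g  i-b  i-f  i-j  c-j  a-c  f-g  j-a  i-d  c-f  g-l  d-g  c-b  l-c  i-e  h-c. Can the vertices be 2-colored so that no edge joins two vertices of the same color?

No

c-a-f-c is an odd cycle (length 3), and a bipartite graph can contain only even cycles.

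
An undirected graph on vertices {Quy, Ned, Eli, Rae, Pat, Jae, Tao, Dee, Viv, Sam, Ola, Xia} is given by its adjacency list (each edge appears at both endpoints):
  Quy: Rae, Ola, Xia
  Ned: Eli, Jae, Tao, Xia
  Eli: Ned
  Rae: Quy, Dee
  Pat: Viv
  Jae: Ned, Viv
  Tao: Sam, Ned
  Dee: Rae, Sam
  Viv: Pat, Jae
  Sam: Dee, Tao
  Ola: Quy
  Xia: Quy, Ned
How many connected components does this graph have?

1

Component: {Quy, Ned, Eli, Rae, Pat, Jae, Tao, Dee, Viv, Sam, Ola, Xia}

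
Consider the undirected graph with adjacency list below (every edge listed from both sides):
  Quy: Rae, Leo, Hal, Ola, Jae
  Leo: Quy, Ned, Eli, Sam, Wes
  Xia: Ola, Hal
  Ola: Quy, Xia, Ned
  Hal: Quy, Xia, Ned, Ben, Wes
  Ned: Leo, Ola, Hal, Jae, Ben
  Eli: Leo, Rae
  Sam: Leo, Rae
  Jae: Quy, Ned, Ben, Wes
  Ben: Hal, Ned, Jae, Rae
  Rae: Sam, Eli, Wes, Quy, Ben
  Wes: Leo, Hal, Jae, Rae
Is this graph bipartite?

The cycle Ben-Ned-Hal-Ben has length 3, which is odd, so the graph is not bipartite.

No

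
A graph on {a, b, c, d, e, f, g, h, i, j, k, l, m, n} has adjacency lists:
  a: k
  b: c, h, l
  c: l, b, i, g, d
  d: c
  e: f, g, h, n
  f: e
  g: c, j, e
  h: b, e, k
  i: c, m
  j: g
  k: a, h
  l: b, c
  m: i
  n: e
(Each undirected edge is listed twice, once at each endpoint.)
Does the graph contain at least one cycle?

Yes

|V| = 14, |E| = 15, number of components = 1.
Since 15 > 14 - 1, a cycle must exist; for instance h-e-g-c-l-b-h.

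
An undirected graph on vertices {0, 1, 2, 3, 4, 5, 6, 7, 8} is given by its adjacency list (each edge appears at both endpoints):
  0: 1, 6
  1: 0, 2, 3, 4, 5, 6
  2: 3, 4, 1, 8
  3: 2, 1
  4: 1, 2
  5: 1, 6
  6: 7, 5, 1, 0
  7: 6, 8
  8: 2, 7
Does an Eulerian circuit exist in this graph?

Degrees: 0:2, 1:6, 2:4, 3:2, 4:2, 5:2, 6:4, 7:2, 8:2
Every vertex has even degree and the edges form a single connected piece, so an Eulerian circuit exists.

Yes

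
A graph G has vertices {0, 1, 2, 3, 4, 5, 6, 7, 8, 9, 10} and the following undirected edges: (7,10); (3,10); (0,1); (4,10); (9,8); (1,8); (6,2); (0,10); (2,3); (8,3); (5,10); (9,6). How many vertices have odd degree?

Degrees: 0:2, 1:2, 2:2, 3:3, 4:1, 5:1, 6:2, 7:1, 8:3, 9:2, 10:5
Odd-degree vertices: 3, 4, 5, 7, 8, 10.

6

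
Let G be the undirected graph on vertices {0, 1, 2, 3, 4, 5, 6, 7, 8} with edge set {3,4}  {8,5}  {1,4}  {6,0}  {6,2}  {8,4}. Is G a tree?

|V| = 9, |E| = 6.
It splits into 3 components, so it cannot be a tree.

No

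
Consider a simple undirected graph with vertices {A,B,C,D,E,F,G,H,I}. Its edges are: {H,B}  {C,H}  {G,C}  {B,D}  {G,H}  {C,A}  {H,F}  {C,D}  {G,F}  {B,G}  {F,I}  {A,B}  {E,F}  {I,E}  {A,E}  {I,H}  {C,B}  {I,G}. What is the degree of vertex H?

Neighbors of H: B, C, F, G, I.

5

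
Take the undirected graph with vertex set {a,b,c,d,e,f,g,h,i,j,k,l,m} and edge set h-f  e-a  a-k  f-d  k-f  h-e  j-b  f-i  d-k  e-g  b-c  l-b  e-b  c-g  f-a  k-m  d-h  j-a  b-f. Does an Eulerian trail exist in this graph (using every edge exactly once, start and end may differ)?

Degrees: a:4, b:5, c:2, d:3, e:4, f:6, g:2, h:3, i:1, j:2, k:4, l:1, m:1
Odd-degree vertices: b, d, h, i, l, m (6 total).
An Eulerian trail requires 0 or 2 odd-degree vertices; here there are 6.

No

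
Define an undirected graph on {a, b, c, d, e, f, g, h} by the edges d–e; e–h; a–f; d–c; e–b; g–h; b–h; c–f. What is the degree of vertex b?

Neighbors of b: e, h.

2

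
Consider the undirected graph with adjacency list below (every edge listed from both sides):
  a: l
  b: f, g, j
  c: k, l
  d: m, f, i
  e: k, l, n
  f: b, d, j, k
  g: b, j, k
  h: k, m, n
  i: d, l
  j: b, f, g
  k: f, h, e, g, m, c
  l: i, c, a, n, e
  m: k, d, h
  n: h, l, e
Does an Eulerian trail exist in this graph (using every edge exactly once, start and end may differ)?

Degrees: a:1, b:3, c:2, d:3, e:3, f:4, g:3, h:3, i:2, j:3, k:6, l:5, m:3, n:3
Odd-degree vertices: a, b, d, e, g, h, j, l, m, n (10 total).
With 10 odd-degree vertices (more than two), no single trail can use every edge.

No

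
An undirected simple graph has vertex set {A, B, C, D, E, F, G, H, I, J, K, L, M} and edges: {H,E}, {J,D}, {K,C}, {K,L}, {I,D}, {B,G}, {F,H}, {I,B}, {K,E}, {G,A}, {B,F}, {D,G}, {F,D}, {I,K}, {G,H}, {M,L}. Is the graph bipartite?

A valid 2-coloring puts {C, E, F, G, I, J, L} on one side and {A, B, D, H, K, M} on the other; every edge crosses between the two sides.

Yes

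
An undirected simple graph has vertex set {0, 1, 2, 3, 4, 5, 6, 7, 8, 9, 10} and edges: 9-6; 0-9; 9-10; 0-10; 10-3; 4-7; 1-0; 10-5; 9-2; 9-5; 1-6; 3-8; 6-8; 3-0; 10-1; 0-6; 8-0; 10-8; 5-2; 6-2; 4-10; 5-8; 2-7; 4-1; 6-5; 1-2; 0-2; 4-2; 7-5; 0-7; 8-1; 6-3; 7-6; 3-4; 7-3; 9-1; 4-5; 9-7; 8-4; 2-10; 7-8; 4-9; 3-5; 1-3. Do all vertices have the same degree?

Degrees: 0:8, 1:8, 2:8, 3:8, 4:8, 5:8, 6:8, 7:8, 8:8, 9:8, 10:8
Every vertex has degree 8, so the graph is 8-regular.

Yes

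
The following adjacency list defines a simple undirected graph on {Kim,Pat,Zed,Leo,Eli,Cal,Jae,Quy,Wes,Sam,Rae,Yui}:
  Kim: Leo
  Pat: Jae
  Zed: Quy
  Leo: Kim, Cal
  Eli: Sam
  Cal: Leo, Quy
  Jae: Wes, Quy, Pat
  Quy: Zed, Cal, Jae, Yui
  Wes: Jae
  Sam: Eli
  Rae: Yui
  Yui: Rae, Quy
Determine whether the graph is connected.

No

Component: {Eli, Sam}
Component: {Kim, Pat, Zed, Leo, Cal, Jae, Quy, Wes, Rae, Yui}
No edge joins these 2 groups, so the graph is disconnected.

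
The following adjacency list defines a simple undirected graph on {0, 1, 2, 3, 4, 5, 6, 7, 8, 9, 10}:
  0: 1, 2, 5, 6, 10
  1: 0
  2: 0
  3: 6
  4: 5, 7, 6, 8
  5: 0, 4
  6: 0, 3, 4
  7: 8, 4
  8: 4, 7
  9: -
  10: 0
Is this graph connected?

Component: {9}
Component: {0, 1, 2, 3, 4, 5, 6, 7, 8, 10}
There are 2 separate components, so the graph is not connected.

No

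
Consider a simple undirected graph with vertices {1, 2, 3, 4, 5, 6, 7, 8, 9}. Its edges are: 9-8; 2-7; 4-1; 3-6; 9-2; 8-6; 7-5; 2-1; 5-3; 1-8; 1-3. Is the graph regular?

Degrees: 1:4, 2:3, 3:3, 4:1, 5:2, 6:2, 7:2, 8:3, 9:2
Vertex 4 has degree 1 while 1 has degree 4, so the graph is not regular.

No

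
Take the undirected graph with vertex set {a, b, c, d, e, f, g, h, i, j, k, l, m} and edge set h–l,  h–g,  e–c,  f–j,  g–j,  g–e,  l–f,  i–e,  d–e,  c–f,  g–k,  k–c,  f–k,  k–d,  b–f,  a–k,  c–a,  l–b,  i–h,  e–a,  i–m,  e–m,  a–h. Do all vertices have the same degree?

Degrees: a:4, b:2, c:4, d:2, e:6, f:5, g:4, h:4, i:3, j:2, k:5, l:3, m:2
Degrees are not all equal (e.g. deg(b)=2 but deg(e)=6); not regular.

No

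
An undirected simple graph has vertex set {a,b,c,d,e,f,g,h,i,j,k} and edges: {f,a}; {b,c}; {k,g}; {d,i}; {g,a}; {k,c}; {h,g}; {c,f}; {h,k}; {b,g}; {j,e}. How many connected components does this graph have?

Component: {d, i}
Component: {e, j}
Component: {a, b, c, f, g, h, k}

3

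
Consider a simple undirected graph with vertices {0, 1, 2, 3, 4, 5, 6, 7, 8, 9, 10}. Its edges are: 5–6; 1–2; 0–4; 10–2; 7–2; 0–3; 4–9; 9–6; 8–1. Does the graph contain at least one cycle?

The graph has 11 vertices, 9 edges, and 2 connected components.
Since 9 = 11 - 2, the graph is a forest and contains no cycle.

No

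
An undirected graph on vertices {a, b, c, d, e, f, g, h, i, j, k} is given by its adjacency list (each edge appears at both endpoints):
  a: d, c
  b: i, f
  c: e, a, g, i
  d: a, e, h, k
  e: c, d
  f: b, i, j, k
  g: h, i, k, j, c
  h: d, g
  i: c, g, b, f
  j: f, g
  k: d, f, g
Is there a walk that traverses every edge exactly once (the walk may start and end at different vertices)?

Degrees: a:2, b:2, c:4, d:4, e:2, f:4, g:5, h:2, i:4, j:2, k:3
Odd-degree vertices: g, k (2 total).
With 2 odd-degree vertices and all edges in one connected piece, an Eulerian trail exists (from g to k).

Yes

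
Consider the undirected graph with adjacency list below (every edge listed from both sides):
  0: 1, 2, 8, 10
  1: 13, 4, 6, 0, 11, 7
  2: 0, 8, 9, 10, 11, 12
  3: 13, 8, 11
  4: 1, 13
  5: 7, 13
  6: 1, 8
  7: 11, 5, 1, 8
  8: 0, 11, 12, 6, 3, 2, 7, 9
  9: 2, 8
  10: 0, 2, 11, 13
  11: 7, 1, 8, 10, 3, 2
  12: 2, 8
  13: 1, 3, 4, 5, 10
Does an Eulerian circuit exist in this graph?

No

Degrees: 0:4, 1:6, 2:6, 3:3, 4:2, 5:2, 6:2, 7:4, 8:8, 9:2, 10:4, 11:6, 12:2, 13:5
Vertices with odd degree: 3, 13. An Eulerian circuit requires all degrees even.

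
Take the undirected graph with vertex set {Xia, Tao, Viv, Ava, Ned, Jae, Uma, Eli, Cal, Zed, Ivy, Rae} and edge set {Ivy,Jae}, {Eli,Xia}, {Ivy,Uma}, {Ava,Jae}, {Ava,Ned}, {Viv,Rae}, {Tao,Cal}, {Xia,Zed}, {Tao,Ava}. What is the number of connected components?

Component: {Viv, Rae}
Component: {Xia, Eli, Zed}
Component: {Tao, Ava, Ned, Jae, Uma, Cal, Ivy}

3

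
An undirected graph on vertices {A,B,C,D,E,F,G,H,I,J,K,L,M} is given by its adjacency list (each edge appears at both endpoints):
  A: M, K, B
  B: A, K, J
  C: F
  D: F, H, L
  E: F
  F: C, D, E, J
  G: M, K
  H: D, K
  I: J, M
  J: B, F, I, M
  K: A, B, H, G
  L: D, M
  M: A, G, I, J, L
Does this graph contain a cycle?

|V| = 13, |E| = 18, number of components = 1.
Since 18 > 13 - 1, a cycle must exist; for instance M-J-B-K-H-D-L-M.

Yes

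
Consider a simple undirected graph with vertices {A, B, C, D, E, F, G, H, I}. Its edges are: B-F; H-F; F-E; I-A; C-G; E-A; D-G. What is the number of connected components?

2

Component: {C, D, G}
Component: {A, B, E, F, H, I}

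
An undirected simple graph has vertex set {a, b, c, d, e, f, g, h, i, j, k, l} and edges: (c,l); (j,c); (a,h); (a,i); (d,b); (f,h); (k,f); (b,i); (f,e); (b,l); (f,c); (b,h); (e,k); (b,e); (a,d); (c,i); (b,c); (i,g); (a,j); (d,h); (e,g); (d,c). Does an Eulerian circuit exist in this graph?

Yes

Degrees: a:4, b:6, c:6, d:4, e:4, f:4, g:2, h:4, i:4, j:2, k:2, l:2
All degrees are even and the non-isolated vertices are connected — an Eulerian circuit exists.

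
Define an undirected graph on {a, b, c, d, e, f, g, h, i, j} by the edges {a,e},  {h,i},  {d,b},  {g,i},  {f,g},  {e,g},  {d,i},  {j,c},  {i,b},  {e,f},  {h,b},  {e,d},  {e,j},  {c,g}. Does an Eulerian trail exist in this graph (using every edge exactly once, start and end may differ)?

Degrees: a:1, b:3, c:2, d:3, e:5, f:2, g:4, h:2, i:4, j:2
Odd-degree vertices: a, b, d, e (4 total).
With 4 odd-degree vertices (more than two), no single trail can use every edge.

No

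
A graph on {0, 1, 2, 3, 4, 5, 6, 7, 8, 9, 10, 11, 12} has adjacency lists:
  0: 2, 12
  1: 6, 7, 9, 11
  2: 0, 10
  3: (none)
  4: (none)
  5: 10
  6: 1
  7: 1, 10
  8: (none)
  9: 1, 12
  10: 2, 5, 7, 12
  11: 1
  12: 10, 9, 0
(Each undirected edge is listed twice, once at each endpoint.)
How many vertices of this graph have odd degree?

4

Degrees: 0:2, 1:4, 2:2, 3:0, 4:0, 5:1, 6:1, 7:2, 8:0, 9:2, 10:4, 11:1, 12:3
Odd-degree vertices: 5, 6, 11, 12.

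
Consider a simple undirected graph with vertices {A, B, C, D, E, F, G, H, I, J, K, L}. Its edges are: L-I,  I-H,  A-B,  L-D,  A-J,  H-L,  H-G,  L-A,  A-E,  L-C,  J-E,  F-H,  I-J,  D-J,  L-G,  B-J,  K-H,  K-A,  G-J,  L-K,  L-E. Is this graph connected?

Yes

A breadth-first search from A visits A, K, B, E, J, L, H, G, D, I, C, F — all 12 vertices — so the graph is connected.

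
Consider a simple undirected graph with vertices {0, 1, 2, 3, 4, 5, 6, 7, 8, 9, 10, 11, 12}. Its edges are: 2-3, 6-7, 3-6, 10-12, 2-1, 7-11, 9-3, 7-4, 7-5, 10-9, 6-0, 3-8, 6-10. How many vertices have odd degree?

8

Degrees: 0:1, 1:1, 2:2, 3:4, 4:1, 5:1, 6:4, 7:4, 8:1, 9:2, 10:3, 11:1, 12:1
Odd-degree vertices: 0, 1, 4, 5, 8, 10, 11, 12.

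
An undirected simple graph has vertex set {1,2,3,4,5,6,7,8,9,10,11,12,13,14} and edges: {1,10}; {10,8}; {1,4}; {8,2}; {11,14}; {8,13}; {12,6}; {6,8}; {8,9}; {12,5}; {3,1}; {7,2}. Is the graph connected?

Component: {11, 14}
Component: {1, 2, 3, 4, 5, 6, 7, 8, 9, 10, 12, 13}
No edge joins these 2 groups, so the graph is disconnected.

No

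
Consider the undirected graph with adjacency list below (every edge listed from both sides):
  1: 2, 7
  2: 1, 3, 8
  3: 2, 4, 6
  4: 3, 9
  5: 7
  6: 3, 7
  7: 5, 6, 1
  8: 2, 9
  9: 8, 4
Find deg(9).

Neighbors of 9: 4, 8.

2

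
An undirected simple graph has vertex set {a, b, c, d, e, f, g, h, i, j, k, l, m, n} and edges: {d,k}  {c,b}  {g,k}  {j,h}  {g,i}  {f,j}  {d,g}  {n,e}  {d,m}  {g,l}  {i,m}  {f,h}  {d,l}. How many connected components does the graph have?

Component: {a}
Component: {b, c}
Component: {e, n}
Component: {f, h, j}
Component: {d, g, i, k, l, m}

5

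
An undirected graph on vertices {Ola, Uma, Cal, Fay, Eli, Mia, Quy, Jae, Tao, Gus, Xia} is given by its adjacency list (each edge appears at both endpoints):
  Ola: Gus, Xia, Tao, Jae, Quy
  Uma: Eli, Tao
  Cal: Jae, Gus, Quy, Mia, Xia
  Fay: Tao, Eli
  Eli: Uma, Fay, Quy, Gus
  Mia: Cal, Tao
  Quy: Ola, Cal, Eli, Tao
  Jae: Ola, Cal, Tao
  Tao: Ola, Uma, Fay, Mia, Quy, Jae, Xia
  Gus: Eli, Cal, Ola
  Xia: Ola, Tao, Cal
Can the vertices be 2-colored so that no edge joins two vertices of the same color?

Tao-Ola-Xia-Tao is an odd cycle (length 3), and a bipartite graph can contain only even cycles.

No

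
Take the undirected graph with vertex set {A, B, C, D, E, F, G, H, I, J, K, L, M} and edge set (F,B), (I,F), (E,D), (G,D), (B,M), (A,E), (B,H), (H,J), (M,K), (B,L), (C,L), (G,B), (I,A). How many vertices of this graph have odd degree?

4

Degrees: A:2, B:5, C:1, D:2, E:2, F:2, G:2, H:2, I:2, J:1, K:1, L:2, M:2
Odd-degree vertices: B, C, J, K.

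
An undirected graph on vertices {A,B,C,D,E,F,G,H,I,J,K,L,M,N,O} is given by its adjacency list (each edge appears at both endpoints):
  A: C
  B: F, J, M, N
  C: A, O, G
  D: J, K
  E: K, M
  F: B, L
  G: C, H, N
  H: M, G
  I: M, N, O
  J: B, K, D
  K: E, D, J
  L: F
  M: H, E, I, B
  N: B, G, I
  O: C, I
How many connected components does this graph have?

Component: {A, B, C, D, E, F, G, H, I, J, K, L, M, N, O}

1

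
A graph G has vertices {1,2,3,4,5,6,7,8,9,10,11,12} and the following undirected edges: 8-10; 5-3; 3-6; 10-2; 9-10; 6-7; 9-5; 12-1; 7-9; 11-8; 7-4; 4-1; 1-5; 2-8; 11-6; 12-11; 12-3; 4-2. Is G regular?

Degrees: 1:3, 2:3, 3:3, 4:3, 5:3, 6:3, 7:3, 8:3, 9:3, 10:3, 11:3, 12:3
All degrees equal 3; the graph is regular.

Yes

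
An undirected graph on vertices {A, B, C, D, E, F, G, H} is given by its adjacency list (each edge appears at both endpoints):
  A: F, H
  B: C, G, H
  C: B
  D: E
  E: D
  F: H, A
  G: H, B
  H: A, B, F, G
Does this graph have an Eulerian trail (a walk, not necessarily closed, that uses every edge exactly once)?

No

Degrees: A:2, B:3, C:1, D:1, E:1, F:2, G:2, H:4
Odd-degree vertices: B, C, D, E (4 total).
With 4 odd-degree vertices (more than two), no single trail can use every edge.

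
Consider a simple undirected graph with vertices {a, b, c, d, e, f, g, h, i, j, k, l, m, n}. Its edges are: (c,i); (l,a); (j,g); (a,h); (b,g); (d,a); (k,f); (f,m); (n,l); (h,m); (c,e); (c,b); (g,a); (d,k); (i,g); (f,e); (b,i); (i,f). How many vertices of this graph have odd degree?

4

Degrees: a:4, b:3, c:3, d:2, e:2, f:4, g:4, h:2, i:4, j:1, k:2, l:2, m:2, n:1
Odd-degree vertices: b, c, j, n.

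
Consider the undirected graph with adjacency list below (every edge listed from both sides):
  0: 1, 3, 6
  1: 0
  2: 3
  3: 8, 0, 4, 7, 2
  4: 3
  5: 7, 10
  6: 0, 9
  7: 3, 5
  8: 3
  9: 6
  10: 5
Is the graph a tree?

|V| = 11, |E| = 10.
It is connected with exactly 10 edges, hence acyclic — it is a tree.

Yes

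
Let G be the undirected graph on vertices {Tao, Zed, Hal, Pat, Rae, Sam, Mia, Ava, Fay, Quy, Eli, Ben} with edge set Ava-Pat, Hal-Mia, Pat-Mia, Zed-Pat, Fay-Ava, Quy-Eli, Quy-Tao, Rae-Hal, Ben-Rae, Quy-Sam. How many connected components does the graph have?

Component: {Tao, Sam, Quy, Eli}
Component: {Zed, Hal, Pat, Rae, Mia, Ava, Fay, Ben}

2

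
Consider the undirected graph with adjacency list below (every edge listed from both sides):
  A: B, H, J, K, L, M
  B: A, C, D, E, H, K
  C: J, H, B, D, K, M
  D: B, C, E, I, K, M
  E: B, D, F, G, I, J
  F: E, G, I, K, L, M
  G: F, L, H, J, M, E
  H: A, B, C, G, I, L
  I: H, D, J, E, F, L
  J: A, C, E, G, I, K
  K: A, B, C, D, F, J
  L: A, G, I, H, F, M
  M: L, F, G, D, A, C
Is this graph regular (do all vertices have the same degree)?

Yes

Degrees: A:6, B:6, C:6, D:6, E:6, F:6, G:6, H:6, I:6, J:6, K:6, L:6, M:6
Every vertex has degree 6, so the graph is 6-regular.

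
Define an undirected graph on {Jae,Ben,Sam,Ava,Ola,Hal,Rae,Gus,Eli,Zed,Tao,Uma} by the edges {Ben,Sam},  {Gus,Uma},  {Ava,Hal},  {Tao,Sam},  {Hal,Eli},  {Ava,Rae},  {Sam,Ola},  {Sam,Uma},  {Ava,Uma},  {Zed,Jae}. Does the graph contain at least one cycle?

No

|V| = 12, |E| = 10, number of components = 2.
Since 10 = 12 - 2, the graph is a forest and contains no cycle.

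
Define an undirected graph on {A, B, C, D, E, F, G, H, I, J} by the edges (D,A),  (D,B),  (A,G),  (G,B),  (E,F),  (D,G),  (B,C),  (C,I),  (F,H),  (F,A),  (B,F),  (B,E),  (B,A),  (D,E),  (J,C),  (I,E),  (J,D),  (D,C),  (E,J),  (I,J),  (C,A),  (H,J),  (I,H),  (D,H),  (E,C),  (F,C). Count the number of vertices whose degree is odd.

Degrees: A:5, B:6, C:7, D:7, E:6, F:5, G:3, H:4, I:4, J:5
Odd-degree vertices: A, C, D, F, G, J.

6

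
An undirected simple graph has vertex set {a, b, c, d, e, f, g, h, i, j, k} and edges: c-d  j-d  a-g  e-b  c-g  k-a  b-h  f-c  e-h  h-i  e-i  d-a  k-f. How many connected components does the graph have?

2

Component: {b, e, h, i}
Component: {a, c, d, f, g, j, k}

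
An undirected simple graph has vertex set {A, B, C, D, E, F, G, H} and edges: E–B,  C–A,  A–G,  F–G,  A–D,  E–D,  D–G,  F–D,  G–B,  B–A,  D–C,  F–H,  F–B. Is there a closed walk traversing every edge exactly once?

No

Degrees: A:4, B:4, C:2, D:5, E:2, F:4, G:4, H:1
D, H have odd degree; an Eulerian circuit needs every degree to be even, so none exists.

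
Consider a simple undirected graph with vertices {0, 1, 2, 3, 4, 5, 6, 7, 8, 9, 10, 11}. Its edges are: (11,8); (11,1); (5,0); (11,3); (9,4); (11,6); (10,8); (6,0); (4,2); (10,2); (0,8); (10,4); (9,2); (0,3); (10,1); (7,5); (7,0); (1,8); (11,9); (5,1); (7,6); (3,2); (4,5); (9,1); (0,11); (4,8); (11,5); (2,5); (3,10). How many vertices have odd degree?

8

Degrees: 0:6, 1:5, 2:5, 3:4, 4:5, 5:6, 6:3, 7:3, 8:5, 9:4, 10:5, 11:7
Odd-degree vertices: 1, 2, 4, 6, 7, 8, 10, 11.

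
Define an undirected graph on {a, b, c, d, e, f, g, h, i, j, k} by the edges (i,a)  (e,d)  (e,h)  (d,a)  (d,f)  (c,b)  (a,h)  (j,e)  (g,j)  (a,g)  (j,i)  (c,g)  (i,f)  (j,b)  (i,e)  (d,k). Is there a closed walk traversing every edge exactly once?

No

Degrees: a:4, b:2, c:2, d:4, e:4, f:2, g:3, h:2, i:4, j:4, k:1
Vertices with odd degree: g, k. An Eulerian circuit requires all degrees even.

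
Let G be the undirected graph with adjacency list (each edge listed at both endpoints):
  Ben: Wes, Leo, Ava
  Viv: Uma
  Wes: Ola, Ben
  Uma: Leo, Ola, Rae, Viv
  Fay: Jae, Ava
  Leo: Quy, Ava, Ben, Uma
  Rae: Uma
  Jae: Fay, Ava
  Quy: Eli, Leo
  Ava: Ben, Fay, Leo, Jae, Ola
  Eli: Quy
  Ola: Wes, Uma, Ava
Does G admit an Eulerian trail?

No

Degrees: Ben:3, Viv:1, Wes:2, Uma:4, Fay:2, Leo:4, Rae:1, Jae:2, Quy:2, Ava:5, Eli:1, Ola:3
Odd-degree vertices: Ben, Viv, Rae, Ava, Eli, Ola (6 total).
An Eulerian trail requires 0 or 2 odd-degree vertices; here there are 6.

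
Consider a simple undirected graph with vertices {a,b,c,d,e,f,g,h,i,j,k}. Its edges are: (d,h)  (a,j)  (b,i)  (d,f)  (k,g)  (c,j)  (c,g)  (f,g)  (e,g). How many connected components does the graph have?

Component: {b, i}
Component: {a, c, d, e, f, g, h, j, k}

2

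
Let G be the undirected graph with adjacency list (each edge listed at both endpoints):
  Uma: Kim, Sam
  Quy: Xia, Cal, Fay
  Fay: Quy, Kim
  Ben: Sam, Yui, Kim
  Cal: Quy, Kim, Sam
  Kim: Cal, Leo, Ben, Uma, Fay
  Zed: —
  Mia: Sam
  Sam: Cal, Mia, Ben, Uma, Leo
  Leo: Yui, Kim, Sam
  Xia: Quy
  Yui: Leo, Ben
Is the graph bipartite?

Yes

Color {Quy, Kim, Zed, Sam, Yui} black and {Uma, Fay, Ben, Cal, Mia, Leo, Xia} white. No edge joins two same-colored vertices, so the graph is bipartite.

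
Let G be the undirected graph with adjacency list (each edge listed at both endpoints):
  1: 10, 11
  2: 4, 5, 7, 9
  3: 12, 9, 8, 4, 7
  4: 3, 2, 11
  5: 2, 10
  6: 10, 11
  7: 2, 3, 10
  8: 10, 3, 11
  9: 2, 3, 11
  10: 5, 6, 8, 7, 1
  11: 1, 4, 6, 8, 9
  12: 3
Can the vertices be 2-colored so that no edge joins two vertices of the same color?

Yes

Partition the vertices as {2, 3, 10, 11} vs {1, 4, 5, 6, 7, 8, 9, 12}. Each listed edge has one endpoint in each part, so the graph is bipartite.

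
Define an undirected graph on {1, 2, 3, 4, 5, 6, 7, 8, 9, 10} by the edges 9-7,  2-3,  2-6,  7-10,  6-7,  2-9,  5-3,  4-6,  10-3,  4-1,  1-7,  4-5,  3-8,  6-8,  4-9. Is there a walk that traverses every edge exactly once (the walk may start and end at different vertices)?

Yes

Degrees: 1:2, 2:3, 3:4, 4:4, 5:2, 6:4, 7:4, 8:2, 9:3, 10:2
Odd-degree vertices: 2, 9 (2 total).
The non-isolated vertices are connected and exactly 2 have odd degree, so an Eulerian trail exists (from 2 to 9).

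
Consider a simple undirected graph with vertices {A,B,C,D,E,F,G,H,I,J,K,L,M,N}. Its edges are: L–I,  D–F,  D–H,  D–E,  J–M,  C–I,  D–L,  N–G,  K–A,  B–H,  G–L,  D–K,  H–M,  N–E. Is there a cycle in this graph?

|V| = 14, |E| = 14, number of components = 1.
Since 14 > 14 - 1, a cycle must exist; for instance D-L-G-N-E-D.

Yes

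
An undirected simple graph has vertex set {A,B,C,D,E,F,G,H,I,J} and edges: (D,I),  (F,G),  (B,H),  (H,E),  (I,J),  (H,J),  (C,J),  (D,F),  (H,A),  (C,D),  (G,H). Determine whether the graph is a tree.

No

|V| = 10, |E| = 11.
Connected but with 11 > 9 edges, so it has a cycle and is not a tree.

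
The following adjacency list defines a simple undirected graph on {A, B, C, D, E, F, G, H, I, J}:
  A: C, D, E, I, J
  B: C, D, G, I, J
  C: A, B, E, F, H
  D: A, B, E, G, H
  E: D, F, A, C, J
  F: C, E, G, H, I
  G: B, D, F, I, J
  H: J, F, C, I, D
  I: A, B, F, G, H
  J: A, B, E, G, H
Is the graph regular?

Degrees: A:5, B:5, C:5, D:5, E:5, F:5, G:5, H:5, I:5, J:5
Every vertex has degree 5, so the graph is 5-regular.

Yes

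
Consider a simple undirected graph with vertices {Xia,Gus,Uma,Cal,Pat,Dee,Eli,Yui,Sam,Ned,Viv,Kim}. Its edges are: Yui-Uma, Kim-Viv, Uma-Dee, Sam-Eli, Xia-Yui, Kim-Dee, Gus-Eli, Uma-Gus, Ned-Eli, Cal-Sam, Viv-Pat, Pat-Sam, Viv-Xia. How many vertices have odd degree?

6

Degrees: Xia:2, Gus:2, Uma:3, Cal:1, Pat:2, Dee:2, Eli:3, Yui:2, Sam:3, Ned:1, Viv:3, Kim:2
Odd-degree vertices: Uma, Cal, Eli, Sam, Ned, Viv.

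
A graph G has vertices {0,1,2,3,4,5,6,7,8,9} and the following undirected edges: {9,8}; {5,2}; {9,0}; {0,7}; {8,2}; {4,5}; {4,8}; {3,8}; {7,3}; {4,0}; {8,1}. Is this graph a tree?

|V| = 10, |E| = 11.
It splits into 2 components, so it cannot be a tree.

No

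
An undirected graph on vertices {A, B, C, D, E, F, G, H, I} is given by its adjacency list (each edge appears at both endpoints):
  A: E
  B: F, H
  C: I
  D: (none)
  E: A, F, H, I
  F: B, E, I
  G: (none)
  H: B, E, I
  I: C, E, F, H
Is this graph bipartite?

H-E-I-H is an odd cycle (length 3), and a bipartite graph can contain only even cycles.

No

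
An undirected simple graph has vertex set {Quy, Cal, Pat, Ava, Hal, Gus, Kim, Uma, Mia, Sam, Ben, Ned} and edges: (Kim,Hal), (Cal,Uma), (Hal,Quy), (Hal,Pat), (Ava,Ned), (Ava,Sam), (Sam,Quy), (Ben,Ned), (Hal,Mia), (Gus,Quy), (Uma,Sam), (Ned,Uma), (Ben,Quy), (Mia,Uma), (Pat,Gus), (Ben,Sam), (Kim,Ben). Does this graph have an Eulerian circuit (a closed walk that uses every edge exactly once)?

Degrees: Quy:4, Cal:1, Pat:2, Ava:2, Hal:4, Gus:2, Kim:2, Uma:4, Mia:2, Sam:4, Ben:4, Ned:3
Cal, Ned have odd degree; an Eulerian circuit needs every degree to be even, so none exists.

No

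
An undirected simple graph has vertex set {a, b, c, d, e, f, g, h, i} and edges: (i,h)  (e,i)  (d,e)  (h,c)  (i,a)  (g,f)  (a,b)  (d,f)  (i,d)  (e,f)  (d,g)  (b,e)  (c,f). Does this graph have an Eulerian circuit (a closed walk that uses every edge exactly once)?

Yes

Degrees: a:2, b:2, c:2, d:4, e:4, f:4, g:2, h:2, i:4
Every vertex has even degree and the edges form a single connected piece, so an Eulerian circuit exists.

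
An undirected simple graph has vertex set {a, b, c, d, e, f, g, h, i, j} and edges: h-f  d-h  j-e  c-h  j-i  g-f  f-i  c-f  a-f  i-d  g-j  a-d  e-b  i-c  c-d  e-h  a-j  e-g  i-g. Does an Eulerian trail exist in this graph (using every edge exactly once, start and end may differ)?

No

Degrees: a:3, b:1, c:4, d:4, e:4, f:5, g:4, h:4, i:5, j:4
Odd-degree vertices: a, b, f, i (4 total).
With 4 odd-degree vertices (more than two), no single trail can use every edge.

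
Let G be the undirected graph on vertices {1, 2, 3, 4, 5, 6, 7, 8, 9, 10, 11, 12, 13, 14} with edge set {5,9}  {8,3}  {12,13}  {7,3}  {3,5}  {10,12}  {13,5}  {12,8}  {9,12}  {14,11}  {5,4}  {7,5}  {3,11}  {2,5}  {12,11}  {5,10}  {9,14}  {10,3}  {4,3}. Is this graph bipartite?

No

The cycle 5-7-3-5 has length 3, which is odd, so the graph is not bipartite.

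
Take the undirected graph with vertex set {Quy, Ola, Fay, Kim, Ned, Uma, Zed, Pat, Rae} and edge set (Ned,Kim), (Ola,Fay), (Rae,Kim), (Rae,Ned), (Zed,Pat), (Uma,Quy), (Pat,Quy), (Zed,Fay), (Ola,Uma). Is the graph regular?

Degrees: Quy:2, Ola:2, Fay:2, Kim:2, Ned:2, Uma:2, Zed:2, Pat:2, Rae:2
All degrees equal 2; the graph is regular.

Yes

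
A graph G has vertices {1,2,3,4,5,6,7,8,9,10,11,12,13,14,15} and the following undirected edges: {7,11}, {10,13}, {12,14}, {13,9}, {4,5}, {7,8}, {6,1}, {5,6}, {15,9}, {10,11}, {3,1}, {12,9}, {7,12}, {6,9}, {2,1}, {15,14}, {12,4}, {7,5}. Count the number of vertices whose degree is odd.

Degrees: 1:3, 2:1, 3:1, 4:2, 5:3, 6:3, 7:4, 8:1, 9:4, 10:2, 11:2, 12:4, 13:2, 14:2, 15:2
Odd-degree vertices: 1, 2, 3, 5, 6, 8.

6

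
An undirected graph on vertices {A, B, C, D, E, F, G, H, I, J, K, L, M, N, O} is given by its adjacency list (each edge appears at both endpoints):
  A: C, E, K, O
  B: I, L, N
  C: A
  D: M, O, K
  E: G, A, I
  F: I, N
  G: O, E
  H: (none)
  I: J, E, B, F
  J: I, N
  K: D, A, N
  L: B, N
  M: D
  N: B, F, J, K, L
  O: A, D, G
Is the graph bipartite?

No

The cycle L-N-B-L has length 3, which is odd, so the graph is not bipartite.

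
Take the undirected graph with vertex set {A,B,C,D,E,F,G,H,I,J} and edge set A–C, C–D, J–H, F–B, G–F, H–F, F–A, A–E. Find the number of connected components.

Component: {I}
Component: {A, B, C, D, E, F, G, H, J}

2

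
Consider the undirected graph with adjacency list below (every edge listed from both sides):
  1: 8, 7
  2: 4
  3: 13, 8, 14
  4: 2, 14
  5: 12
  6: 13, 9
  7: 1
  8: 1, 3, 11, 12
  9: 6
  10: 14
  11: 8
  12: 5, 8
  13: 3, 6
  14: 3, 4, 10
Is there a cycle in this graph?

|V| = 14, |E| = 13, number of components = 1.
Since 13 = 14 - 1, the graph is a forest and contains no cycle.

No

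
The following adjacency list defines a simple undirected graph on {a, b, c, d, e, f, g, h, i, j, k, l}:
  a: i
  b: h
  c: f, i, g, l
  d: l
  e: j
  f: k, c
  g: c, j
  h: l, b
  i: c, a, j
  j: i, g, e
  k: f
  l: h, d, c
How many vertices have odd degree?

Degrees: a:1, b:1, c:4, d:1, e:1, f:2, g:2, h:2, i:3, j:3, k:1, l:3
Odd-degree vertices: a, b, d, e, i, j, k, l.

8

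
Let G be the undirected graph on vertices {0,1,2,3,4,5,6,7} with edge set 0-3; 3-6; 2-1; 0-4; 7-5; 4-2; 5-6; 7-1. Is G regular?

Yes

Degrees: 0:2, 1:2, 2:2, 3:2, 4:2, 5:2, 6:2, 7:2
All degrees equal 2; the graph is regular.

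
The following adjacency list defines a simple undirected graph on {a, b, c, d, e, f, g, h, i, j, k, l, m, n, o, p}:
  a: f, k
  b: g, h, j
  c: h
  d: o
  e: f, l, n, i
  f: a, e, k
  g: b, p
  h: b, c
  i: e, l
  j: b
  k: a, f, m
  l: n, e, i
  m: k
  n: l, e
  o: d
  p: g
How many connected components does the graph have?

3

Component: {d, o}
Component: {b, c, g, h, j, p}
Component: {a, e, f, i, k, l, m, n}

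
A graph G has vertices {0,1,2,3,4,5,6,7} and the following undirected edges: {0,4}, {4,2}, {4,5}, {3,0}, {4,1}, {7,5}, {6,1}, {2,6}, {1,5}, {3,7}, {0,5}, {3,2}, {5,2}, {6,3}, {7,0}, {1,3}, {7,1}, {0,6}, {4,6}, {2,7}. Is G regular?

Yes

Degrees: 0:5, 1:5, 2:5, 3:5, 4:5, 5:5, 6:5, 7:5
Every vertex has degree 5, so the graph is 5-regular.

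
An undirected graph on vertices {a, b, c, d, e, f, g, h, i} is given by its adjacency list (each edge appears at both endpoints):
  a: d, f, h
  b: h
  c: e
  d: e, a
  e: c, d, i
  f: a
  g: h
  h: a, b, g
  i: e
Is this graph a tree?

The graph has 9 vertices and 8 edges.
Connected and |E| = |V| - 1, which characterizes a tree.

Yes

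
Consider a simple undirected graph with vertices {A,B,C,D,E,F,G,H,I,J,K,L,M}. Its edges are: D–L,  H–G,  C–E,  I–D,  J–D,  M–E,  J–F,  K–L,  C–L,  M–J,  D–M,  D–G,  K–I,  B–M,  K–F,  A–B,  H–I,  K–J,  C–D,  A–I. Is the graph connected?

Starting from A and exploring outward reaches every vertex (A, I, B, D, K, H, M, C, G, L, J, F, E); the graph is connected.

Yes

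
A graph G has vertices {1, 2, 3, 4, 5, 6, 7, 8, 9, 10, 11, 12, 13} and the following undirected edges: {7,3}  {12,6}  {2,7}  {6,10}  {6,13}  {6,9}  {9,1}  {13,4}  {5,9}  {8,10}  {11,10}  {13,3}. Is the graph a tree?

|V| = 13, |E| = 12.
It is connected with exactly 12 edges, hence acyclic — it is a tree.

Yes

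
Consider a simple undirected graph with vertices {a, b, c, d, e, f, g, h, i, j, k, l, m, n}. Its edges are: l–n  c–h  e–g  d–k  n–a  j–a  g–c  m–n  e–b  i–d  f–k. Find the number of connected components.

3

Component: {d, f, i, k}
Component: {a, j, l, m, n}
Component: {b, c, e, g, h}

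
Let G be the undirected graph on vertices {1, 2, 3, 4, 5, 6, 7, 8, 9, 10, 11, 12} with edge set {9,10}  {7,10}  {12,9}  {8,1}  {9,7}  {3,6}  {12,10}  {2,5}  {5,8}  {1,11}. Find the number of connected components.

4

Component: {4}
Component: {3, 6}
Component: {7, 9, 10, 12}
Component: {1, 2, 5, 8, 11}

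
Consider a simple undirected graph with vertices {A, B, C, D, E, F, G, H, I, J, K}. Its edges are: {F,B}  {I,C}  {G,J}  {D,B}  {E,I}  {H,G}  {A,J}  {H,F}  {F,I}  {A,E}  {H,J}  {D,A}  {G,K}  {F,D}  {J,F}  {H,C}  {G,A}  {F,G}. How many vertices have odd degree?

4

Degrees: A:4, B:2, C:2, D:3, E:2, F:6, G:5, H:4, I:3, J:4, K:1
Odd-degree vertices: D, G, I, K.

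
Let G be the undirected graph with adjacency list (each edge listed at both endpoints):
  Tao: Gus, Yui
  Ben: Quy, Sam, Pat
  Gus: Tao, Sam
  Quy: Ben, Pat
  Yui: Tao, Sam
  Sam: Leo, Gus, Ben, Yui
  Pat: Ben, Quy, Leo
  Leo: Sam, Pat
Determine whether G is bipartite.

No

The cycle Pat-Quy-Ben-Pat has length 3, which is odd, so the graph is not bipartite.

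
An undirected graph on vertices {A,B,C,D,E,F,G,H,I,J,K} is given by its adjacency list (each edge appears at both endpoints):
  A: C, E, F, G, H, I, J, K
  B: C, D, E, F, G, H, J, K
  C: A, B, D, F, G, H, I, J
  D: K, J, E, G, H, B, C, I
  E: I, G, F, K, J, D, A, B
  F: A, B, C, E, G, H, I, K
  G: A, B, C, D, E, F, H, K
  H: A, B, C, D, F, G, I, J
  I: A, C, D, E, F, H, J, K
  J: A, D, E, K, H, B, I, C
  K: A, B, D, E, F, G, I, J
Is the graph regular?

Yes

Degrees: A:8, B:8, C:8, D:8, E:8, F:8, G:8, H:8, I:8, J:8, K:8
Every vertex has degree 8, so the graph is 8-regular.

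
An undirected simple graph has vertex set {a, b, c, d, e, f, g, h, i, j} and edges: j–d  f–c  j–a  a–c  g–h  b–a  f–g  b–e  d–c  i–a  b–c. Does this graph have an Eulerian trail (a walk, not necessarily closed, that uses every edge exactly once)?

Degrees: a:4, b:3, c:4, d:2, e:1, f:2, g:2, h:1, i:1, j:2
Odd-degree vertices: b, e, h, i (4 total).
An Eulerian trail requires 0 or 2 odd-degree vertices; here there are 4.

No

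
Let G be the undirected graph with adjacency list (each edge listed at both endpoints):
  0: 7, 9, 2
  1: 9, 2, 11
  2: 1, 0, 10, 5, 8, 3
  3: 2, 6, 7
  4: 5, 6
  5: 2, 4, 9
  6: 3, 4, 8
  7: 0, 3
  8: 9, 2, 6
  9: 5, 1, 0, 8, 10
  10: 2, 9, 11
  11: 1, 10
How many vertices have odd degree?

Degrees: 0:3, 1:3, 2:6, 3:3, 4:2, 5:3, 6:3, 7:2, 8:3, 9:5, 10:3, 11:2
Odd-degree vertices: 0, 1, 3, 5, 6, 8, 9, 10.

8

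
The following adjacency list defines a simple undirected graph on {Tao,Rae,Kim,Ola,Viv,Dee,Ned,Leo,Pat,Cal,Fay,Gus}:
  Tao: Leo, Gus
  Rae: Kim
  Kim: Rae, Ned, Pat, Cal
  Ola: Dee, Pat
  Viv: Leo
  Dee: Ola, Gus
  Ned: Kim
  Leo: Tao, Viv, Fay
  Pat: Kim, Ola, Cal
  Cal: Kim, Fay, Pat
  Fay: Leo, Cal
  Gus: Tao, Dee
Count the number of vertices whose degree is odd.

6

Degrees: Tao:2, Rae:1, Kim:4, Ola:2, Viv:1, Dee:2, Ned:1, Leo:3, Pat:3, Cal:3, Fay:2, Gus:2
Odd-degree vertices: Rae, Viv, Ned, Leo, Pat, Cal.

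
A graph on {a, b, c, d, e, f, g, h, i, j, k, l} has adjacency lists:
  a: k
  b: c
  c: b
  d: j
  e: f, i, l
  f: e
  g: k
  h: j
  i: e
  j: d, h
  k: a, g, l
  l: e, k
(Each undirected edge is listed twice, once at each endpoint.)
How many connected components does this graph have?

Component: {b, c}
Component: {d, h, j}
Component: {a, e, f, g, i, k, l}

3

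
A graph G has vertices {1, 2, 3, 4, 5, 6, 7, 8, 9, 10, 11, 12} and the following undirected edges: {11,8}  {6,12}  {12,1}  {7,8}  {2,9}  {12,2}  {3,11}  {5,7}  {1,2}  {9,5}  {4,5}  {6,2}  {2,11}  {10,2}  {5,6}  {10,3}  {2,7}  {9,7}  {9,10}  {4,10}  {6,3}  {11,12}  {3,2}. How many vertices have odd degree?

Degrees: 1:2, 2:8, 3:4, 4:2, 5:4, 6:4, 7:4, 8:2, 9:4, 10:4, 11:4, 12:4
Odd-degree vertices: none.

0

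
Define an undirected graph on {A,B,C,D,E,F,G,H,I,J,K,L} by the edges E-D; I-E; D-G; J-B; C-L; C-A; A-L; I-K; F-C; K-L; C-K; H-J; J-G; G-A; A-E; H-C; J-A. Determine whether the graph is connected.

A breadth-first search from A visits A, J, L, G, E, C, B, H, K, D, I, F — all 12 vertices — so the graph is connected.

Yes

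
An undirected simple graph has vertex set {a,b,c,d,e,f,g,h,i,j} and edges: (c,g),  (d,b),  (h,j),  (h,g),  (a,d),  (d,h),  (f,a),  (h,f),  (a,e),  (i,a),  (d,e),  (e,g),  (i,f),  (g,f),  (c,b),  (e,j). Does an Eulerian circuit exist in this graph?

Yes

Degrees: a:4, b:2, c:2, d:4, e:4, f:4, g:4, h:4, i:2, j:2
All degrees are even and the non-isolated vertices are connected — an Eulerian circuit exists.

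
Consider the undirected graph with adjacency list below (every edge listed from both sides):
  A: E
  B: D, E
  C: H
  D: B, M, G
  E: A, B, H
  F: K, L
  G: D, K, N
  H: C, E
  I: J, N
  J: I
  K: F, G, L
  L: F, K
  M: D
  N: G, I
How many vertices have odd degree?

Degrees: A:1, B:2, C:1, D:3, E:3, F:2, G:3, H:2, I:2, J:1, K:3, L:2, M:1, N:2
Odd-degree vertices: A, C, D, E, G, J, K, M.

8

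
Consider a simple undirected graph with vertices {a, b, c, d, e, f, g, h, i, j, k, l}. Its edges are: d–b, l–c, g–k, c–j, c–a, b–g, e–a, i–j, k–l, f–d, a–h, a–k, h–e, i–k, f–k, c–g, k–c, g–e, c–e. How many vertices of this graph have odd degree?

0

Degrees: a:4, b:2, c:6, d:2, e:4, f:2, g:4, h:2, i:2, j:2, k:6, l:2
Odd-degree vertices: none.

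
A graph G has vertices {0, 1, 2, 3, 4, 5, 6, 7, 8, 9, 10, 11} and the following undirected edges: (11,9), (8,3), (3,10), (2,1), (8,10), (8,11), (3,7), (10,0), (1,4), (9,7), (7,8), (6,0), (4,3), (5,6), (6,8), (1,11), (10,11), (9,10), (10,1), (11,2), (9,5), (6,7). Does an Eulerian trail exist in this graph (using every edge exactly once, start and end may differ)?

Degrees: 0:2, 1:4, 2:2, 3:4, 4:2, 5:2, 6:4, 7:4, 8:5, 9:4, 10:6, 11:5
Odd-degree vertices: 8, 11 (2 total).
With 2 odd-degree vertices and all edges in one connected piece, an Eulerian trail exists (from 8 to 11).

Yes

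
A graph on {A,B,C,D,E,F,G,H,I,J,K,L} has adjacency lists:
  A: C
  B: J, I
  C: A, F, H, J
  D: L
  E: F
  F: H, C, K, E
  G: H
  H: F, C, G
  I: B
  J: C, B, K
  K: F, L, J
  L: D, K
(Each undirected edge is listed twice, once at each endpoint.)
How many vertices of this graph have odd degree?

8

Degrees: A:1, B:2, C:4, D:1, E:1, F:4, G:1, H:3, I:1, J:3, K:3, L:2
Odd-degree vertices: A, D, E, G, H, I, J, K.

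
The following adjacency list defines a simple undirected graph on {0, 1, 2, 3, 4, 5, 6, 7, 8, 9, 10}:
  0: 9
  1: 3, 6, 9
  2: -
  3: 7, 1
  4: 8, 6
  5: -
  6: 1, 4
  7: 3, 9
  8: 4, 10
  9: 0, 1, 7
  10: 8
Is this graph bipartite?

A valid 2-coloring puts {2, 3, 5, 6, 8, 9} on one side and {0, 1, 4, 7, 10} on the other; every edge crosses between the two sides.

Yes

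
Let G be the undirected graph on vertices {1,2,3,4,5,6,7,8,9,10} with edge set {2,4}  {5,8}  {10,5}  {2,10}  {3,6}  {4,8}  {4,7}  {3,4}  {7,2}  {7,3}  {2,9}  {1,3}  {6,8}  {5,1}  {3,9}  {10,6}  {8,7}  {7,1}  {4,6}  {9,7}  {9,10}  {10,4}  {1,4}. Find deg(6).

Neighbors of 6: 3, 4, 8, 10.

4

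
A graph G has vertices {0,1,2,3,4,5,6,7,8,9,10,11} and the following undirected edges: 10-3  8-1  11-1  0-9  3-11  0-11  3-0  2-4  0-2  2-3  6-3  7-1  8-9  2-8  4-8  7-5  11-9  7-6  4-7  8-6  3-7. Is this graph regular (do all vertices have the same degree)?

Degrees: 0:4, 1:3, 2:4, 3:6, 4:3, 5:1, 6:3, 7:5, 8:5, 9:3, 10:1, 11:4
Degrees are not all equal (e.g. deg(5)=1 but deg(3)=6); not regular.

No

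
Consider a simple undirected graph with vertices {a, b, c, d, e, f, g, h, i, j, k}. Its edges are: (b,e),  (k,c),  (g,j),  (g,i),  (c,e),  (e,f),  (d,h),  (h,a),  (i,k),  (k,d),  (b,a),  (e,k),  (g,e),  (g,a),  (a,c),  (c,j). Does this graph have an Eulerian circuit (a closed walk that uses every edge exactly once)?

No

Degrees: a:4, b:2, c:4, d:2, e:5, f:1, g:4, h:2, i:2, j:2, k:4
Vertices with odd degree: e, f. An Eulerian circuit requires all degrees even.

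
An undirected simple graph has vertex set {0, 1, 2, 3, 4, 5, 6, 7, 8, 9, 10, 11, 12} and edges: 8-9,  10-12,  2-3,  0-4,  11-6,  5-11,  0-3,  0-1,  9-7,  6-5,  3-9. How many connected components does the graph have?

Component: {10, 12}
Component: {5, 6, 11}
Component: {0, 1, 2, 3, 4, 7, 8, 9}

3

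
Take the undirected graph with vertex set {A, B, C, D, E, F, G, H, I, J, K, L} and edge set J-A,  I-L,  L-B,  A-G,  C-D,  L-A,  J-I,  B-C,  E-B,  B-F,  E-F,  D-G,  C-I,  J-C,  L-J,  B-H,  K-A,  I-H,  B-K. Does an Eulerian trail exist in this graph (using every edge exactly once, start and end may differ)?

Yes

Degrees: A:4, B:6, C:4, D:2, E:2, F:2, G:2, H:2, I:4, J:4, K:2, L:4
Odd-degree vertices: none (0 total).
The non-isolated vertices are connected and exactly 0 have odd degree, so an Eulerian trail exists.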